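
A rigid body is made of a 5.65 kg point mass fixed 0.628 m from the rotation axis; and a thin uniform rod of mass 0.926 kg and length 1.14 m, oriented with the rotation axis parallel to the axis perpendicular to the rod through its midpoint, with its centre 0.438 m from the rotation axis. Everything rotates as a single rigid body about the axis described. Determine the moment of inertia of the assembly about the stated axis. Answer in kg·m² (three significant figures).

Point mass: I_cm = 0; centre at d = 0.628 m, so I = I_cm + Md² gives I = 0 + (5.65)(0.628)² = 2.2283 kg·m².
Thin rod: I_cm = (1/12)ML² = (1/12)(0.926)(1.14)² = 0.10029 kg·m²; centre at d = 0.438 m, so I = I_cm + Md² gives I = 0.10029 + (0.926)(0.438)² = 0.27793 kg·m².
Total I = 2.2283 + 0.27793 = 2.5062 kg·m².

2.51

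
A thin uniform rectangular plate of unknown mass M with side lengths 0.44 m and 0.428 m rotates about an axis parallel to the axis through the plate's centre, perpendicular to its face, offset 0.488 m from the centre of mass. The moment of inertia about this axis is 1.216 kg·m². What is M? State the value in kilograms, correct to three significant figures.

I = I_cm + Md² = (1/12)M(a²+b²) + Md² = M·[0.0833333·[(0.44)² + (0.428)²] + (0.488)²] = M·0.26954.
So M = 1.216 / 0.26954 = 4.5113 kg.

4.51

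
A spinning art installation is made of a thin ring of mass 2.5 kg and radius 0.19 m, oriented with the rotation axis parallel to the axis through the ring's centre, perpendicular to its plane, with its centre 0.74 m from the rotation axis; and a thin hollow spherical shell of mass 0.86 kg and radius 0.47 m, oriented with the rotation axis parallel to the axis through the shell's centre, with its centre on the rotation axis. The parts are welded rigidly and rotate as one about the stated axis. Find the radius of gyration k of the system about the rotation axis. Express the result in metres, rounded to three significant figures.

Thin ring: I_cm = MR² = (2.5)(0.19)² = 0.09025 kg m^2; centre at d = 0.74 m, so I = I_cm + Md² gives I = 0.09025 + (2.5)(0.74)² = 1.4592 kg m^2.
Spherical shell: I_cm = (2/3)MR² = (2/3)(0.86)(0.47)² = 0.12665 kg m^2; axis through the centre, so I = 0.12665 kg m^2.
Total I = 1.5859 kg m^2; total mass M = 3.36 kg.
k = √(I/M) = √(1.5859/3.36) = 0.68702 m.

0.687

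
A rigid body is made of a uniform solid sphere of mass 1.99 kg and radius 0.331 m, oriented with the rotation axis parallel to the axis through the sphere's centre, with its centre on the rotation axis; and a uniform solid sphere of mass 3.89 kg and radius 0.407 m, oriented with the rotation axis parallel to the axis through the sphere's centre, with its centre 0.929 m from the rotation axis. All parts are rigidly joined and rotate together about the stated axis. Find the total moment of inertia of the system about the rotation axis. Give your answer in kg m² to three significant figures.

3.70

Solid sphere: I_cm = (2/5)MR² = (2/5)(1.99)(0.331)² = 0.087211 kg m²; axis through the centre, so I = 0.087211 kg m².
Solid sphere: I_cm = (2/5)MR² = (2/5)(3.89)(0.407)² = 0.25775 kg m²; centre at d = 0.929 m, so I = I_cm + Md² gives I = 0.25775 + (3.89)(0.929)² = 3.615 kg m².
Total I = 0.087211 + 3.615 = 3.7022 kg m².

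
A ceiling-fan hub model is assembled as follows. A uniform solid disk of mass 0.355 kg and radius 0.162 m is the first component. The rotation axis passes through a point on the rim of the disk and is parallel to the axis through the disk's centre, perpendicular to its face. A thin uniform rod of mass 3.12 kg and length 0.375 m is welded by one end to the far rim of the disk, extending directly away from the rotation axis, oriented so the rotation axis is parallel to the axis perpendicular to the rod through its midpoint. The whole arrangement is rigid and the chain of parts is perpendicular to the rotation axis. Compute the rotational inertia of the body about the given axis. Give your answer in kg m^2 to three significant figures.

Solid disk: I_cm = (1/2)MR² = (1/2)(0.355)(0.162)² = 0.0046583 kg m^2; centre at d = 0.162 m, so I = I_cm + Md² gives I = 0.0046583 + (0.355)(0.162)² = 0.013975 kg m^2.
Thin rod: I_cm = (1/12)ML² = (1/12)(3.12)(0.375)² = 0.036562 kg m^2; centre at d = 0.162 + 0.162 + 0.1875 = 0.5115 m, so I = I_cm + Md² gives I = 0.036562 + (3.12)(0.5115)² = 0.85286 kg m^2.
Total I = 0.013975 + 0.85286 = 0.86683 kg m^2.

0.867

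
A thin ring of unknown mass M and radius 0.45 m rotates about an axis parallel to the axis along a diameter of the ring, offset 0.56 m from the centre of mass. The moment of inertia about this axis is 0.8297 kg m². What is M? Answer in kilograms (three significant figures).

2.00

I = I_cm + Md² = (1/2)MR² + Md² = M·[0.5·(0.45)² + (0.56)²] = M·0.41485.
So M = 0.8297 / 0.41485 = 2 kg.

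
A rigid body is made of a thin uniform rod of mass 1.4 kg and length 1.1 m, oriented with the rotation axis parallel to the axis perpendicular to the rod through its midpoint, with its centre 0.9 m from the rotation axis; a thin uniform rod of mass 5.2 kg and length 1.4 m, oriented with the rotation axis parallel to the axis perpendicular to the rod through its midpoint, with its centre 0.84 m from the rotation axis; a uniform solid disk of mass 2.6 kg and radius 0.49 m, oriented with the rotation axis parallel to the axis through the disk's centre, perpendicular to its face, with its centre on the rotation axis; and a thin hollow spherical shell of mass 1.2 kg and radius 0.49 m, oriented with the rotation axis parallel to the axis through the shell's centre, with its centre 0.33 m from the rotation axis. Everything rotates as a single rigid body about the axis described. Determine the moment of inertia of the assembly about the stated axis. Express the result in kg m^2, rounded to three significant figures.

Thin rod: I_cm = (1/12)ML² = (1/12)(1.4)(1.1)² = 0.14117 kg m^2; centre at d = 0.9 m, so I = I_cm + Md² gives I = 0.14117 + (1.4)(0.9)² = 1.2752 kg m^2.
Thin rod: I_cm = (1/12)ML² = (1/12)(5.2)(1.4)² = 0.84933 kg m^2; centre at d = 0.84 m, so I = I_cm + Md² gives I = 0.84933 + (5.2)(0.84)² = 4.5185 kg m^2.
Solid disk: I_cm = (1/2)MR² = (1/2)(2.6)(0.49)² = 0.31213 kg m^2; axis through the centre, so I = 0.31213 kg m^2.
Spherical shell: I_cm = (2/3)MR² = (2/3)(1.2)(0.49)² = 0.19208 kg m^2; centre at d = 0.33 m, so I = I_cm + Md² gives I = 0.19208 + (1.2)(0.33)² = 0.32276 kg m^2.
Total I = 1.2752 + 4.5185 + 0.31213 + 0.32276 = 6.4285 kg m^2.

6.43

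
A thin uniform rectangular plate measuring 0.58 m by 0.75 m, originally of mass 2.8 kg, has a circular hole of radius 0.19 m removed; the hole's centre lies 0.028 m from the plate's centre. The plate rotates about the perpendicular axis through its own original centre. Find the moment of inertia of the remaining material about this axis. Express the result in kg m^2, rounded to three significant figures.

0.196

Unpierced body about its centre: I₀ = (1/12)M(a²+b²) = (1/12)(2.8)[(0.58)² + (0.75)²] = 0.20974 kg m^2.
The removed disk has mass m = M·πr²/(ab) = (2.8)·π(0.19)²/(0.58·0.75) = 0.73001 kg (same uniform areal density).
Its moment of inertia about the rotation axis (parallel-axis theorem): I_hole = (1/2)mr² + md² = (1/2)(0.73001)(0.19)² + (0.73001)(0.028)² = 0.013749 kg m^2.
Treating the hole as negative mass, I = I₀ − I_hole = 0.20974 − 0.013749 = 0.19599 kg m^2.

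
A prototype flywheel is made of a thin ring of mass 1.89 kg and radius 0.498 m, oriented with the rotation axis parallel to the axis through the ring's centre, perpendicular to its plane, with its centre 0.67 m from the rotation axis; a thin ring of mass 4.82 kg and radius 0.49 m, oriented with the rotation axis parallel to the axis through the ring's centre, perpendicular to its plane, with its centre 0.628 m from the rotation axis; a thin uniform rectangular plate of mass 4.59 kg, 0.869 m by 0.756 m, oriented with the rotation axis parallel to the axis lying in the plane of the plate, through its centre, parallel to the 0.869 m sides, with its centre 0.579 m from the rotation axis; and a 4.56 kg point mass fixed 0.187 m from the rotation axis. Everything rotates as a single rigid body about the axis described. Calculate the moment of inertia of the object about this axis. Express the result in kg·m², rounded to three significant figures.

6.29

Thin ring: I_cm = MR² = (1.89)(0.498)² = 0.46873 kg·m²; centre at d = 0.67 m, so I = I_cm + Md² gives I = 0.46873 + (1.89)(0.67)² = 1.3171 kg·m².
Thin ring: I_cm = MR² = (4.82)(0.49)² = 1.1573 kg·m²; centre at d = 0.628 m, so I = I_cm + Md² gives I = 1.1573 + (4.82)(0.628)² = 3.0582 kg·m².
Rectangular plate: I_cm = (1/12)Mb² = (1/12)(4.59)(0.756)² = 0.21861 kg·m²; centre at d = 0.579 m, so I = I_cm + Md² gives I = 0.21861 + (4.59)(0.579)² = 1.7574 kg·m².
Point mass: I_cm = 0; centre at d = 0.187 m, so I = I_cm + Md² gives I = 0 + (4.56)(0.187)² = 0.15946 kg·m².
Total I = 1.3171 + 3.0582 + 1.7574 + 0.15946 = 6.2922 kg·m².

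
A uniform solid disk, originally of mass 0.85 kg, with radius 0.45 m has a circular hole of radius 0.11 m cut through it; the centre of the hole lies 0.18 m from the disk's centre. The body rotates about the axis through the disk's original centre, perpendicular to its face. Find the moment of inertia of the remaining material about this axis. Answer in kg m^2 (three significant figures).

0.0841

Unpierced body about its centre: I₀ = (1/2)MR² = (1/2)(0.85)(0.45)² = 0.086063 kg m^2.
The removed disk has mass m = M·(r/R)² = (0.85)(0.11/0.45)² = 0.05079 kg (same uniform areal density).
Its moment of inertia about the rotation axis (parallel-axis theorem): I_hole = (1/2)mr² + md² = (1/2)(0.05079)(0.11)² + (0.05079)(0.18)² = 0.0019529 kg m^2.
Treating the hole as negative mass, I = I₀ − I_hole = 0.086063 − 0.0019529 = 0.08411 kg m^2.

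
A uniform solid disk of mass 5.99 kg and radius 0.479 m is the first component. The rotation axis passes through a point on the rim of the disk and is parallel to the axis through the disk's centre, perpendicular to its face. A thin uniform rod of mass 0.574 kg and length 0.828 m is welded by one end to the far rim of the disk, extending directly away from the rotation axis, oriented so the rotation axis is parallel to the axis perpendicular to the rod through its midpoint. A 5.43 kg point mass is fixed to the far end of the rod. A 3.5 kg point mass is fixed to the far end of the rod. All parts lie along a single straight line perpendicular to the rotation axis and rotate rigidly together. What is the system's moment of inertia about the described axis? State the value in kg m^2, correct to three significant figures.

31.7

Solid disk: I_cm = (1/2)MR² = (1/2)(5.99)(0.479)² = 0.68718 kg m^2; centre at d = 0.479 m, so I = I_cm + Md² gives I = 0.68718 + (5.99)(0.479)² = 2.0615 kg m^2.
Thin rod: I_cm = (1/12)ML² = (1/12)(0.574)(0.828)² = 0.032794 kg m^2; centre at d = 0.479 + 0.479 + 0.414 = 1.372 m, so I = I_cm + Md² gives I = 0.032794 + (0.574)(1.372)² = 1.1133 kg m^2.
Point mass: I_cm = 0; centre at d = 0.479 + 0.479 + 0.414 + 0.414 = 1.786 m, so I = I_cm + Md² gives I = 0 + (5.43)(1.786)² = 17.321 kg m^2.
Point mass: I_cm = 0; centre at d = 0.479 + 0.479 + 0.414 + 0.414 = 1.786 m, so I = I_cm + Md² gives I = 0 + (3.5)(1.786)² = 11.164 kg m^2.
Total I = 2.0615 + 1.1133 + 17.321 + 11.164 = 31.66 kg m^2.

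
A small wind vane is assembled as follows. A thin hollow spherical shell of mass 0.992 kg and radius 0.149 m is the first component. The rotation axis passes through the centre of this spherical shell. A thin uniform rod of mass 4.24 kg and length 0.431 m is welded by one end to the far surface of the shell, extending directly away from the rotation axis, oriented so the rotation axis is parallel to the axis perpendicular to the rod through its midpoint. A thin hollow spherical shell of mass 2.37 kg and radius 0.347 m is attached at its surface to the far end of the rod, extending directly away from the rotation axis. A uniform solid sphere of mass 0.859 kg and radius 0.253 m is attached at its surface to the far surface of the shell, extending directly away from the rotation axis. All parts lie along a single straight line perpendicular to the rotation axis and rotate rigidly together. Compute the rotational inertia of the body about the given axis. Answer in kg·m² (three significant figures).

4.90

Spherical shell: I_cm = (2/3)MR² = (2/3)(0.992)(0.149)² = 0.014682 kg·m²; axis through the centre, so I = 0.014682 kg·m².
Thin rod: I_cm = (1/12)ML² = (1/12)(4.24)(0.431)² = 0.065636 kg·m²; centre at d = 0.149 + 0.2155 = 0.3645 m, so I = I_cm + Md² gives I = 0.065636 + (4.24)(0.3645)² = 0.62896 kg·m².
Spherical shell: I_cm = (2/3)MR² = (2/3)(2.37)(0.347)² = 0.19025 kg·m²; centre at d = 0.149 + 0.2155 + 0.2155 + 0.347 = 0.927 m, so I = I_cm + Md² gives I = 0.19025 + (2.37)(0.927)² = 2.2269 kg·m².
Solid sphere: I_cm = (2/5)MR² = (2/5)(0.859)(0.253)² = 0.021993 kg·m²; centre at d = 0.149 + 0.2155 + 0.2155 + 0.347 + 0.347 + 0.253 = 1.527 m, so I = I_cm + Md² gives I = 0.021993 + (0.859)(1.527)² = 2.0249 kg·m².
Total I = 0.014682 + 0.62896 + 2.2269 + 2.0249 = 4.8954 kg·m².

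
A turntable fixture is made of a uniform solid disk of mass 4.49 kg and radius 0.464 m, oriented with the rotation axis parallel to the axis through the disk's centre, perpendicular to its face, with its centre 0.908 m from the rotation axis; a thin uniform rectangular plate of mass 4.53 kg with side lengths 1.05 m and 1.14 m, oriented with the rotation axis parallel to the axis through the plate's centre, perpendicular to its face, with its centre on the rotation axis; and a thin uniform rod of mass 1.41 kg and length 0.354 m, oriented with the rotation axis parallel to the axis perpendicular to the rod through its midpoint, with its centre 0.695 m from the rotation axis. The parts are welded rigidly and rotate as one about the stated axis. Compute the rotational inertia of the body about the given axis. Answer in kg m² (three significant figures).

5.79

Solid disk: I_cm = (1/2)MR² = (1/2)(4.49)(0.464)² = 0.48334 kg m²; centre at d = 0.908 m, so the parallel axis theorem gives I = 0.48334 + (4.49)(0.908)² = 4.1852 kg m².
Rectangular plate: I_cm = (1/12)M(a²+b²) = (1/12)(4.53)[(1.05)² + (1.14)²] = 0.90679 kg m²; axis through the centre, so I = 0.90679 kg m².
Thin rod: I_cm = (1/12)ML² = (1/12)(1.41)(0.354)² = 0.014725 kg m²; centre at d = 0.695 m, so the parallel axis theorem gives I = 0.014725 + (1.41)(0.695)² = 0.69579 kg m².
Total I = 4.1852 + 0.90679 + 0.69579 = 5.7878 kg m².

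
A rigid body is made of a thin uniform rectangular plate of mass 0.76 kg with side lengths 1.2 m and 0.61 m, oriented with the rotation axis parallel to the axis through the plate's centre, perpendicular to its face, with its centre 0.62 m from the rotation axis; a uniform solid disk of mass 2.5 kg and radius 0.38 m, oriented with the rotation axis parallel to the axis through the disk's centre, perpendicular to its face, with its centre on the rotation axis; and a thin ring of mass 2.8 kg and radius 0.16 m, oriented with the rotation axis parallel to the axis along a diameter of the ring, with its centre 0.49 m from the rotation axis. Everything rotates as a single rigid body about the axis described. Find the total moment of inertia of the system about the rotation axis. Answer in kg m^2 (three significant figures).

1.30

Rectangular plate: I_cm = (1/12)M(a²+b²) = (1/12)(0.76)[(1.2)² + (0.61)²] = 0.11477 kg m^2; centre at d = 0.62 m, so the parallel axis theorem gives I = 0.11477 + (0.76)(0.62)² = 0.40691 kg m^2.
Solid disk: I_cm = (1/2)MR² = (1/2)(2.5)(0.38)² = 0.1805 kg m^2; axis through the centre, so I = 0.1805 kg m^2.
Thin ring: I_cm = (1/2)MR² = (1/2)(2.8)(0.16)² = 0.03584 kg m^2; centre at d = 0.49 m, so the parallel axis theorem gives I = 0.03584 + (2.8)(0.49)² = 0.70812 kg m^2.
Total I = 0.40691 + 0.1805 + 0.70812 = 1.2955 kg m^2.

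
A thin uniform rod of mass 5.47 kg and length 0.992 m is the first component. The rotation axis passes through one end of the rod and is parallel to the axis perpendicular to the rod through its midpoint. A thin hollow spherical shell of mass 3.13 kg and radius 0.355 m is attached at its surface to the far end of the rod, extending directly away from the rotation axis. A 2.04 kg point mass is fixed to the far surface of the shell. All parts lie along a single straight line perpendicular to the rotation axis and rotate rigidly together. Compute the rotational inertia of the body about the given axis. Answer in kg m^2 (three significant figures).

13.6

Thin rod: I_cm = (1/12)ML² = (1/12)(5.47)(0.992)² = 0.44857 kg m^2; centre at d = 0.496 m, so I = I_cm + Md² gives I = 0.44857 + (5.47)(0.496)² = 1.7943 kg m^2.
Spherical shell: I_cm = (2/3)MR² = (2/3)(3.13)(0.355)² = 0.26297 kg m^2; centre at d = 0.496 + 0.496 + 0.355 = 1.347 m, so I = I_cm + Md² gives I = 0.26297 + (3.13)(1.347)² = 5.9421 kg m^2.
Point mass: I_cm = 0; centre at d = 0.496 + 0.496 + 0.355 + 0.355 = 1.702 m, so I = I_cm + Md² gives I = 0 + (2.04)(1.702)² = 5.9095 kg m^2.
Total I = 1.7943 + 5.9421 + 5.9095 = 13.646 kg m^2.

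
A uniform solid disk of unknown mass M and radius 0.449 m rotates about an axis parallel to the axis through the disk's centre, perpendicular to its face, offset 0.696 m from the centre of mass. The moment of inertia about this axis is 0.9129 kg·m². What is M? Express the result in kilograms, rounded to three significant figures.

1.56

I = I_cm + Md² = (1/2)MR² + Md² = M·[0.5·(0.449)² + (0.696)²] = M·0.58522.
So M = 0.9129 / 0.58522 = 1.5599 kg.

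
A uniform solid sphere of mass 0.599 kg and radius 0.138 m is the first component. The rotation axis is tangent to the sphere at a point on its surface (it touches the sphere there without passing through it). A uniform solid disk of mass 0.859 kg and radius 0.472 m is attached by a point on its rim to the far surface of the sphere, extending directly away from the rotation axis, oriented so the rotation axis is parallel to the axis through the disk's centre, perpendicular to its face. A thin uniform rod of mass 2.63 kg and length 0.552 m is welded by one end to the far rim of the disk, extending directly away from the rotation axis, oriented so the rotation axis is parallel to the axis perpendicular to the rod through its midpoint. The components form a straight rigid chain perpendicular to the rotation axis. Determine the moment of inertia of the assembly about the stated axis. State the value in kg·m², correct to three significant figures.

6.55

Solid sphere: I_cm = (2/5)MR² = (2/5)(0.599)(0.138)² = 0.0045629 kg·m²; centre at d = 0.138 m, so the parallel axis theorem gives I = 0.0045629 + (0.599)(0.138)² = 0.01597 kg·m².
Solid disk: I_cm = (1/2)MR² = (1/2)(0.859)(0.472)² = 0.095686 kg·m²; centre at d = 0.138 + 0.138 + 0.472 = 0.748 m, so the parallel axis theorem gives I = 0.095686 + (0.859)(0.748)² = 0.5763 kg·m².
Thin rod: I_cm = (1/12)ML² = (1/12)(2.63)(0.552)² = 0.066781 kg·m²; centre at d = 0.138 + 0.138 + 0.472 + 0.472 + 0.276 = 1.496 m, so the parallel axis theorem gives I = 0.066781 + (2.63)(1.496)² = 5.9528 kg·m².
Total I = 0.01597 + 0.5763 + 5.9528 = 6.545 kg·m².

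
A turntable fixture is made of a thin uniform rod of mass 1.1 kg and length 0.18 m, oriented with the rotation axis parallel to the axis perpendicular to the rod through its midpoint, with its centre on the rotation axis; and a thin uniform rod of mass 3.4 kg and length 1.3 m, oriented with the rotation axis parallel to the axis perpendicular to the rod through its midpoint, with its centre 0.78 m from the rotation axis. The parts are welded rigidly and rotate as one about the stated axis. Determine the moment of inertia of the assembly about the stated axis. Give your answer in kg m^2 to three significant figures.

Thin rod: I_cm = (1/12)ML² = (1/12)(1.1)(0.18)² = 0.00297 kg m^2; axis through the centre, so I = 0.00297 kg m^2.
Thin rod: I_cm = (1/12)ML² = (1/12)(3.4)(1.3)² = 0.47883 kg m^2; centre at d = 0.78 m, so I = I_cm + Md² gives I = 0.47883 + (3.4)(0.78)² = 2.5474 kg m^2.
Total I = 0.00297 + 2.5474 = 2.5504 kg m^2.

2.55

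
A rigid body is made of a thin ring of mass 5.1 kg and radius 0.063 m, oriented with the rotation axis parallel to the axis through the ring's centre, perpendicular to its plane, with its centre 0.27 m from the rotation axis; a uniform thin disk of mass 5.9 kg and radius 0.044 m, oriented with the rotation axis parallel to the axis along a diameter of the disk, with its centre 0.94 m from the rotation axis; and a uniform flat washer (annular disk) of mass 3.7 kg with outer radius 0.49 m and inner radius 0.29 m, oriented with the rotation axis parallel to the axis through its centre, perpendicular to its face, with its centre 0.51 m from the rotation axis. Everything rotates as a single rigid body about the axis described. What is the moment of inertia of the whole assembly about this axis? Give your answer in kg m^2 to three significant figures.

Thin ring: I_cm = MR² = (5.1)(0.063)² = 0.020242 kg m^2; centre at d = 0.27 m, so I = I_cm + Md² gives I = 0.020242 + (5.1)(0.27)² = 0.39203 kg m^2.
Thin disk: I_cm = (1/4)MR² = (1/4)(5.9)(0.044)² = 0.0028556 kg m^2; centre at d = 0.94 m, so I = I_cm + Md² gives I = 0.0028556 + (5.9)(0.94)² = 5.2161 kg m^2.
Annular disk: I_cm = (1/2)M(R²+r²) = (1/2)(3.7)[(0.49)² + (0.29)²] = 0.59977 kg m^2; centre at d = 0.51 m, so I = I_cm + Md² gives I = 0.59977 + (3.7)(0.51)² = 1.5621 kg m^2.
Total I = 0.39203 + 5.2161 + 1.5621 = 7.1703 kg m^2.

7.17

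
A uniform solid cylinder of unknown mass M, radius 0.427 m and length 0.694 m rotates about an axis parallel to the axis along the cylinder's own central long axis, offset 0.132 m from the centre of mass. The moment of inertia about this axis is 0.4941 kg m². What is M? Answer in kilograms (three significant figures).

4.55

I = I_cm + Md² = (1/2)MR² + Md² = M·[0.5·(0.427)² + (0.132)²] = M·0.10859.
So M = 0.4941 / 0.10859 = 4.5502 kg.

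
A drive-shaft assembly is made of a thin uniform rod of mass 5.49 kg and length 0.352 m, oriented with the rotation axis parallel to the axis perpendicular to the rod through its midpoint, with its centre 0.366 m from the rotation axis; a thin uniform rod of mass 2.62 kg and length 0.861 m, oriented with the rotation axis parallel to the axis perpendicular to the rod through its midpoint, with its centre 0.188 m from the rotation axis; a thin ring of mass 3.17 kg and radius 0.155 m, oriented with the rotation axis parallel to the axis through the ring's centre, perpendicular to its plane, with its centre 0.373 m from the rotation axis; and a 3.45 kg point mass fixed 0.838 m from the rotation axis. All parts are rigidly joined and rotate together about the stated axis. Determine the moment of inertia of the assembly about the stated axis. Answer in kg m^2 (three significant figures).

3.99

Thin rod: I_cm = (1/12)ML² = (1/12)(5.49)(0.352)² = 0.056686 kg m^2; centre at d = 0.366 m, so I = I_cm + Md² gives I = 0.056686 + (5.49)(0.366)² = 0.7921 kg m^2.
Thin rod: I_cm = (1/12)ML² = (1/12)(2.62)(0.861)² = 0.16186 kg m^2; centre at d = 0.188 m, so I = I_cm + Md² gives I = 0.16186 + (2.62)(0.188)² = 0.25446 kg m^2.
Thin ring: I_cm = MR² = (3.17)(0.155)² = 0.076159 kg m^2; centre at d = 0.373 m, so I = I_cm + Md² gives I = 0.076159 + (3.17)(0.373)² = 0.5172 kg m^2.
Point mass: I_cm = 0; centre at d = 0.838 m, so I = I_cm + Md² gives I = 0 + (3.45)(0.838)² = 2.4227 kg m^2.
Total I = 0.7921 + 0.25446 + 0.5172 + 2.4227 = 3.9865 kg m^2.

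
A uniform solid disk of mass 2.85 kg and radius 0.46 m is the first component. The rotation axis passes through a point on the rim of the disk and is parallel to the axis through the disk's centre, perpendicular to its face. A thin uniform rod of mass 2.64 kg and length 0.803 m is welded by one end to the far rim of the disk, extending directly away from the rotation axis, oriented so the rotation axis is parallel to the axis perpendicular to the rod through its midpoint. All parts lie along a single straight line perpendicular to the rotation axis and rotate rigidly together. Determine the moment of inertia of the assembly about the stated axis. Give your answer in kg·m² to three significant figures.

5.66

Solid disk: I_cm = (1/2)MR² = (1/2)(2.85)(0.46)² = 0.30153 kg·m²; centre at d = 0.46 m, so the parallel axis theorem gives I = 0.30153 + (2.85)(0.46)² = 0.90459 kg·m².
Thin rod: I_cm = (1/12)ML² = (1/12)(2.64)(0.803)² = 0.14186 kg·m²; centre at d = 0.46 + 0.46 + 0.4015 = 1.3215 m, so the parallel axis theorem gives I = 0.14186 + (2.64)(1.3215)² = 4.7523 kg·m².
Total I = 0.90459 + 4.7523 = 5.6568 kg·m².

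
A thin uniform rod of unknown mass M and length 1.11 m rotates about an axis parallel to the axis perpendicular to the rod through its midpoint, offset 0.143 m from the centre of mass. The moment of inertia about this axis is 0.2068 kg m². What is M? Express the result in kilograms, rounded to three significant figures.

I = I_cm + Md² = (1/12)ML² + Md² = M·[0.0833333·(1.11)² + (0.143)²] = M·0.12312.
So M = 0.2068 / 0.12312 = 1.6796 kg.

1.68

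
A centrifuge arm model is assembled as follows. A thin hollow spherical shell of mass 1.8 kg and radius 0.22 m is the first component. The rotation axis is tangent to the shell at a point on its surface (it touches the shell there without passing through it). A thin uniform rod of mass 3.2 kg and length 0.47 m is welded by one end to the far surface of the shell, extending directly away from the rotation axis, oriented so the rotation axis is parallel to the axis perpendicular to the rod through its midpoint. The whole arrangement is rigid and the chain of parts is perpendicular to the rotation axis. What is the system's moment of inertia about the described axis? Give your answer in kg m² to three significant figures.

Spherical shell: I_cm = (2/3)MR² = (2/3)(1.8)(0.22)² = 0.05808 kg m²; centre at d = 0.22 m, so I = I_cm + Md² gives I = 0.05808 + (1.8)(0.22)² = 0.1452 kg m².
Thin rod: I_cm = (1/12)ML² = (1/12)(3.2)(0.47)² = 0.058907 kg m²; centre at d = 0.22 + 0.22 + 0.235 = 0.675 m, so I = I_cm + Md² gives I = 0.058907 + (3.2)(0.675)² = 1.5169 kg m².
Total I = 0.1452 + 1.5169 = 1.6621 kg m².

1.66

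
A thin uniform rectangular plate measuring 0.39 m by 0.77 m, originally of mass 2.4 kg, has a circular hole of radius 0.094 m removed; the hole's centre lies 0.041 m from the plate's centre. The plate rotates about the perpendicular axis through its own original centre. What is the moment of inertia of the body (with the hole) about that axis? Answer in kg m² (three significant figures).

0.148

Unpierced body about its centre: I₀ = (1/12)M(a²+b²) = (1/12)(2.4)[(0.39)² + (0.77)²] = 0.149 kg m².
The removed disk has mass m = M·πr²/(ab) = (2.4)·π(0.094)²/(0.39·0.77) = 0.22185 kg (same uniform areal density).
Its moment of inertia about the rotation axis (parallel-axis theorem): I_hole = (1/2)mr² + md² = (1/2)(0.22185)(0.094)² + (0.22185)(0.041)² = 0.0013531 kg m².
Treating the hole as negative mass, I = I₀ − I_hole = 0.149 − 0.0013531 = 0.14765 kg m².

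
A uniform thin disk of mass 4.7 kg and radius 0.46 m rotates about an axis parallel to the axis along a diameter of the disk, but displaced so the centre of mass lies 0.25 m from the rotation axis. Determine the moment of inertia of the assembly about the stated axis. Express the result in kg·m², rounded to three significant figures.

I_cm = (1/4)MR² = (1/4)(4.7)(0.46)² = 0.24863 kg·m²; centre at d = 0.25 m, so I = I_cm + Md² gives I = 0.24863 + (4.7)(0.25)² = 0.54238 kg·m².

0.542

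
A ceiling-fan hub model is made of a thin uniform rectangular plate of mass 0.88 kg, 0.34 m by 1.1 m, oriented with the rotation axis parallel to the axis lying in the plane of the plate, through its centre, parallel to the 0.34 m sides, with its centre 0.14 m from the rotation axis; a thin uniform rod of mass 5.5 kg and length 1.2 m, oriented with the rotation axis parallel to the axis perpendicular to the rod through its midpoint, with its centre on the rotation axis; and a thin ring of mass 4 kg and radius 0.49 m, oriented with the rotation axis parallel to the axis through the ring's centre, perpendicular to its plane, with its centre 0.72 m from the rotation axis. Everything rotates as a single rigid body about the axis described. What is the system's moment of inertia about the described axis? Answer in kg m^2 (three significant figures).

3.80

Rectangular plate: I_cm = (1/12)Mb² = (1/12)(0.88)(1.1)² = 0.088733 kg m^2; centre at d = 0.14 m, so the parallel axis theorem gives I = 0.088733 + (0.88)(0.14)² = 0.10598 kg m^2.
Thin rod: I_cm = (1/12)ML² = (1/12)(5.5)(1.2)² = 0.66 kg m^2; axis through the centre, so I = 0.66 kg m^2.
Thin ring: I_cm = MR² = (4)(0.49)² = 0.9604 kg m^2; centre at d = 0.72 m, so the parallel axis theorem gives I = 0.9604 + (4)(0.72)² = 3.034 kg m^2.
Total I = 0.10598 + 0.66 + 3.034 = 3.8 kg m^2.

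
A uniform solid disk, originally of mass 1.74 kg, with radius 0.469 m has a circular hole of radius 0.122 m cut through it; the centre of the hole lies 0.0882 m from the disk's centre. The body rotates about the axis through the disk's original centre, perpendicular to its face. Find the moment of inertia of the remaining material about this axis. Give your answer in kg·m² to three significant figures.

0.190

Unpierced body about its centre: I₀ = (1/2)MR² = (1/2)(1.74)(0.469)² = 0.19137 kg·m².
The removed disk has mass m = M·(r/R)² = (1.74)(0.122/0.469)² = 0.11774 kg (same uniform areal density).
Its moment of inertia about the rotation axis (parallel-axis theorem): I_hole = (1/2)mr² + md² = (1/2)(0.11774)(0.122)² + (0.11774)(0.0882)² = 0.0017921 kg·m².
Treating the hole as negative mass, I = I₀ − I_hole = 0.19137 − 0.0017921 = 0.18957 kg·m².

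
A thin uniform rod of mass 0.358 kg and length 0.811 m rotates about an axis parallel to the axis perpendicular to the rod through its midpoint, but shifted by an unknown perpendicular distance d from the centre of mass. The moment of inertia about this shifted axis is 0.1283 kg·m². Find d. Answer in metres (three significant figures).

About the centre-of-mass axis, I_cm = (1/12)ML² = (1/12)(0.358)(0.811)² = 0.019622 kg·m².
Parallel axis theorem: I = I_cm + Md², so Md² = 0.1283 − 0.019622 = 0.10868 kg·m².
d = √(0.10868 / 0.358) = 0.55097 m.

0.551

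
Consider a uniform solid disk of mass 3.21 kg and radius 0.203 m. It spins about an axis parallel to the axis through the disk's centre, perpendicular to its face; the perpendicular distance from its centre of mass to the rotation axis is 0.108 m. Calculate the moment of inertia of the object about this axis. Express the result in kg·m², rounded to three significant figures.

0.104

I_cm = (1/2)MR² = (1/2)(3.21)(0.203)² = 0.06614 kg·m²; centre at d = 0.108 m, so the parallel axis theorem gives I = 0.06614 + (3.21)(0.108)² = 0.10358 kg·m².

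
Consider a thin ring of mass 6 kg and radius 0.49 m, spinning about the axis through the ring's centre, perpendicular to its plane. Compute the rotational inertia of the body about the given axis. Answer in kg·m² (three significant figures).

I_cm = MR² = (6)(0.49)² = 1.4406 kg·m²; axis through the centre, so I = 1.4406 kg·m².

1.44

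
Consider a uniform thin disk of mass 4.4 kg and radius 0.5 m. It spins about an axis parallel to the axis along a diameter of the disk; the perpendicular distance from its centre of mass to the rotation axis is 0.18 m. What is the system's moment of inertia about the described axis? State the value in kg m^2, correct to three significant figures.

0.418

I_cm = (1/4)MR² = (1/4)(4.4)(0.5)² = 0.275 kg m^2; centre at d = 0.18 m, so I = I_cm + Md² gives I = 0.275 + (4.4)(0.18)² = 0.41756 kg m^2.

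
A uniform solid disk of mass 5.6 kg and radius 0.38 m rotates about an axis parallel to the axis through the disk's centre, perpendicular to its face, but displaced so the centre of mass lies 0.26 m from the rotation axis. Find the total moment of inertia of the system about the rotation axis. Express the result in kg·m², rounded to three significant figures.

0.783

I_cm = (1/2)MR² = (1/2)(5.6)(0.38)² = 0.40432 kg·m²; centre at d = 0.26 m, so I = I_cm + Md² gives I = 0.40432 + (5.6)(0.26)² = 0.78288 kg·m².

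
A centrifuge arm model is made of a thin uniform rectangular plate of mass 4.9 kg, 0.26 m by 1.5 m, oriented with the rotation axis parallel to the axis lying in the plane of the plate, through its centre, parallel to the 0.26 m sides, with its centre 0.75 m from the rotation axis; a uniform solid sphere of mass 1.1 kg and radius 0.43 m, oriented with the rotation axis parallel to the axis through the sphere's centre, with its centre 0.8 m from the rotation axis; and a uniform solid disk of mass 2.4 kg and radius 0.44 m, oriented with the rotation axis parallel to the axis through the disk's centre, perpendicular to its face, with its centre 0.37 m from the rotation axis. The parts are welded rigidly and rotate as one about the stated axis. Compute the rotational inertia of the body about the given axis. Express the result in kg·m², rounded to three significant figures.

Rectangular plate: I_cm = (1/12)Mb² = (1/12)(4.9)(1.5)² = 0.91875 kg·m²; centre at d = 0.75 m, so I = I_cm + Md² gives I = 0.91875 + (4.9)(0.75)² = 3.675 kg·m².
Solid sphere: I_cm = (2/5)MR² = (2/5)(1.1)(0.43)² = 0.081356 kg·m²; centre at d = 0.8 m, so I = I_cm + Md² gives I = 0.081356 + (1.1)(0.8)² = 0.78536 kg·m².
Solid disk: I_cm = (1/2)MR² = (1/2)(2.4)(0.44)² = 0.23232 kg·m²; centre at d = 0.37 m, so I = I_cm + Md² gives I = 0.23232 + (2.4)(0.37)² = 0.56088 kg·m².
Total I = 3.675 + 0.78536 + 0.56088 = 5.0212 kg·m².

5.02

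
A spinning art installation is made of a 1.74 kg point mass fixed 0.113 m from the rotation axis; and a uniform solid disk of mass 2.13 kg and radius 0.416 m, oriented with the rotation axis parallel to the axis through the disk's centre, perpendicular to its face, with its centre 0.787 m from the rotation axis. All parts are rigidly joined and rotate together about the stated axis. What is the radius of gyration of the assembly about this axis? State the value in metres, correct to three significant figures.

0.628

Point mass: I_cm = 0; centre at d = 0.113 m, so the parallel axis theorem gives I = 0 + (1.74)(0.113)² = 0.022218 kg m².
Solid disk: I_cm = (1/2)MR² = (1/2)(2.13)(0.416)² = 0.1843 kg m²; centre at d = 0.787 m, so the parallel axis theorem gives I = 0.1843 + (2.13)(0.787)² = 1.5036 kg m².
Total I = 1.5258 kg m²; total mass M = 3.87 kg.
k = √(I/M) = √(1.5258/3.87) = 0.6279 m.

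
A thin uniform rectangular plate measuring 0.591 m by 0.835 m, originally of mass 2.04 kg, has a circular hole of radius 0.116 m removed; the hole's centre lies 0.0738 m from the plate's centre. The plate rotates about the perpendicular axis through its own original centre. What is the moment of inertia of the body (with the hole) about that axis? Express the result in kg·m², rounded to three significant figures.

0.176

Unpierced body about its centre: I₀ = (1/12)M(a²+b²) = (1/12)(2.04)[(0.591)² + (0.835)²] = 0.17791 kg·m².
The removed disk has mass m = M·πr²/(ab) = (2.04)·π(0.116)²/(0.591·0.835) = 0.17475 kg (same uniform areal density).
Its moment of inertia about the rotation axis (parallel-axis theorem): I_hole = (1/2)mr² + md² = (1/2)(0.17475)(0.116)² + (0.17475)(0.0738)² = 0.0021275 kg·m².
Treating the hole as negative mass, I = I₀ − I_hole = 0.17791 − 0.0021275 = 0.17578 kg·m².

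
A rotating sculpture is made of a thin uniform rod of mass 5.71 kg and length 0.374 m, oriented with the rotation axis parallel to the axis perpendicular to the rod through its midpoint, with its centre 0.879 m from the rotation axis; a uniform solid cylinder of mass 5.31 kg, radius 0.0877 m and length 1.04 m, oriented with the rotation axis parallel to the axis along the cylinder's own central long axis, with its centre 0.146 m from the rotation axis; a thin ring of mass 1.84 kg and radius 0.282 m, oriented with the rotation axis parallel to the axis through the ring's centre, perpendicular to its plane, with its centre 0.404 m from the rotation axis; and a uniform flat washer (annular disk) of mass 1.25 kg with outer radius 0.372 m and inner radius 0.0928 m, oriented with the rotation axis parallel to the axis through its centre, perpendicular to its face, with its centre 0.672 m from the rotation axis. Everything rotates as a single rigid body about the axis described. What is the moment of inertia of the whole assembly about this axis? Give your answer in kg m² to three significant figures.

Thin rod: I_cm = (1/12)ML² = (1/12)(5.71)(0.374)² = 0.066558 kg m²; centre at d = 0.879 m, so I = I_cm + Md² gives I = 0.066558 + (5.71)(0.879)² = 4.4783 kg m².
Solid cylinder: I_cm = (1/2)MR² = (1/2)(5.31)(0.0877)² = 0.02042 kg m²; centre at d = 0.146 m, so I = I_cm + Md² gives I = 0.02042 + (5.31)(0.146)² = 0.13361 kg m².
Thin ring: I_cm = MR² = (1.84)(0.282)² = 0.14632 kg m²; centre at d = 0.404 m, so I = I_cm + Md² gives I = 0.14632 + (1.84)(0.404)² = 0.44664 kg m².
Annular disk: I_cm = (1/2)M(R²+r²) = (1/2)(1.25)[(0.372)² + (0.0928)²] = 0.091872 kg m²; centre at d = 0.672 m, so I = I_cm + Md² gives I = 0.091872 + (1.25)(0.672)² = 0.65635 kg m².
Total I = 4.4783 + 0.13361 + 0.44664 + 0.65635 = 5.7149 kg m².

5.71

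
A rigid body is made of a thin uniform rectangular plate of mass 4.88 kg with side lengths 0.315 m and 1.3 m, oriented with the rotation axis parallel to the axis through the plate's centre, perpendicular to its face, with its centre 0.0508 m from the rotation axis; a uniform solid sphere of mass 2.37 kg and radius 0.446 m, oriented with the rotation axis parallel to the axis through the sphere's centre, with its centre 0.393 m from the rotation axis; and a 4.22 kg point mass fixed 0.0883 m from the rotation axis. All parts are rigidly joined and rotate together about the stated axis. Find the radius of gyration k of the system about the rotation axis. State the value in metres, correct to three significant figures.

0.340

Rectangular plate: I_cm = (1/12)M(a²+b²) = (1/12)(4.88)[(0.315)² + (1.3)²] = 0.72762 kg·m²; centre at d = 0.0508 m, so the parallel axis theorem gives I = 0.72762 + (4.88)(0.0508)² = 0.74021 kg·m².
Solid sphere: I_cm = (2/5)MR² = (2/5)(2.37)(0.446)² = 0.18857 kg·m²; centre at d = 0.393 m, so the parallel axis theorem gives I = 0.18857 + (2.37)(0.393)² = 0.55462 kg·m².
Point mass: I_cm = 0; centre at d = 0.0883 m, so the parallel axis theorem gives I = 0 + (4.22)(0.0883)² = 0.032903 kg·m².
Total I = 1.3277 kg·m²; total mass M = 11.47 kg.
k = √(I/M) = √(1.3277/11.47) = 0.34023 m.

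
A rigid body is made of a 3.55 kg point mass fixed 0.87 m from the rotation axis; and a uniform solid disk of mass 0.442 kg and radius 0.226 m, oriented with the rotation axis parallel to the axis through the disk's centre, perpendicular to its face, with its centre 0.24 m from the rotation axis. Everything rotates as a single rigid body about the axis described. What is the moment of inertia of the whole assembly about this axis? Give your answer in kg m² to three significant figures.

Point mass: I_cm = 0; centre at d = 0.87 m, so the parallel axis theorem gives I = 0 + (3.55)(0.87)² = 2.687 kg m².
Solid disk: I_cm = (1/2)MR² = (1/2)(0.442)(0.226)² = 0.011288 kg m²; centre at d = 0.24 m, so the parallel axis theorem gives I = 0.011288 + (0.442)(0.24)² = 0.036747 kg m².
Total I = 2.687 + 0.036747 = 2.7237 kg m².

2.72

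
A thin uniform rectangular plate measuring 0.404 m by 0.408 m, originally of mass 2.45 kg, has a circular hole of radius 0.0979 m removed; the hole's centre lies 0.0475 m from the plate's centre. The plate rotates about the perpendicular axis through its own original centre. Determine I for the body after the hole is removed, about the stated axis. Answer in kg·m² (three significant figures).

Unpierced body about its centre: I₀ = (1/12)M(a²+b²) = (1/12)(2.45)[(0.404)² + (0.408)²] = 0.06731 kg·m².
The removed disk has mass m = M·πr²/(ab) = (2.45)·π(0.0979)²/(0.404·0.408) = 0.44755 kg (same uniform areal density).
Its moment of inertia about the rotation axis (parallel-axis theorem): I_hole = (1/2)mr² + md² = (1/2)(0.44755)(0.0979)² + (0.44755)(0.0475)² = 0.0031545 kg·m².
Treating the hole as negative mass, I = I₀ − I_hole = 0.06731 − 0.0031545 = 0.064155 kg·m².

0.0642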